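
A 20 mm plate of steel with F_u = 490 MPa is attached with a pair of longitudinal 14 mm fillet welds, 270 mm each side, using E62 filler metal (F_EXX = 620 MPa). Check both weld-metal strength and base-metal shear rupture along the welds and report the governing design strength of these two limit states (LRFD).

t_e = 0.707 × 14 = 9.898 mm; L = 540 mm.
Weld metal: φR_n = 0.75 × 0.6 × 620 × 9.898 × 540 × 10⁻³ = 1491 kN.
Base metal (shear rupture): φR_n = 0.75 × 0.6 × 490 × 20 × 540 × 10⁻³ = 2381 kN.
Governing: weld metal.

φR_n ≈ 1490 kN (weld metal governs)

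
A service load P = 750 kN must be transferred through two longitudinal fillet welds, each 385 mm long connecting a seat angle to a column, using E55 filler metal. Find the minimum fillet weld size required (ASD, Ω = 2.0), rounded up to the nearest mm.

E55XX → F_EXX = 550 MPa.
Total weld length L = 770 mm.
Required throat t_e = P × Ω / (0.6 F_EXX × L) = 750 × 2.0 / (0.6 × 550 × 770 × 10⁻³) = 5.903 mm.
Required leg w = t_e / 0.707 = 8.35 mm → use 9 mm.

w = 9 mm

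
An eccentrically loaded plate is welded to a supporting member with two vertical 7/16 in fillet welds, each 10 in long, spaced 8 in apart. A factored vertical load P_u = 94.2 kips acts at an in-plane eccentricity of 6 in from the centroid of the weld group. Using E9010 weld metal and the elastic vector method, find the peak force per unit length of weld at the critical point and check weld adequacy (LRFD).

f_max ≈ 11 kip/in; adequate

E90XX → F_EXX = 90 ksi.
Total weld length L_w = 20 in. Treat welds as unit-width lines.
Polar moment about centroid: J = 2[d³/12 + d(b/2)²] = 2[10³/12 + 10×4²] = 486.7 in³.
Direct shear f_v = P/L_w = 94.2 / 20 = 4.71 kip/in (vertical).
Torsion M = P·e = 94.2 × 6 = 565.2 kip·in.
Critical point at (x, y) = (4, 5) from centroid. f_tx = M·y/J = 5.807 kip/in; f_ty = M·x/J = 4.645 kip/in.
Resultant f_max = √[f_tx² + (f_v + f_ty)²] = √[5.807² + (4.71 + 4.645)²] = 11.01 kip/in.
Capacity per unit length: φr_n = 0.75 × 0.6 × 90 × (0.707 × 0.4375) = 12.53 kip/in.
11.01 ≤ 12.53 → adequate.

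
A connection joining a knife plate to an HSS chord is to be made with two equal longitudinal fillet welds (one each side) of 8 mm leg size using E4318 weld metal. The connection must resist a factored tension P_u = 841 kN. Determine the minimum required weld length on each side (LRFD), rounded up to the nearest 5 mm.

L = 385 mm on each side

E43XX → F_EXX = 430 MPa.
Throat t_e = 0.707 × 8 = 5.656 mm.
φr_n = 0.75 × 0.6 × 430 × 5.656 × 10⁻³ = 1.094 kN/mm.
L_req = P_u / φr_n = 841 / 1.094 = 768.4 mm total.
Per side: 768.4 / 2 = 384.2 mm.
Round up → use L = 385 mm on each side.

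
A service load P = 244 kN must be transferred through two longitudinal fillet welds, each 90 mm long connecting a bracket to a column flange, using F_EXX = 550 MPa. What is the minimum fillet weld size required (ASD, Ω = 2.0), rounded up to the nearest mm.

w = 12 mm

Total weld length L = 180 mm.
Required throat t_e = P × Ω / (0.6 F_EXX × L) = 244 × 2.0 / (0.6 × 550 × 180 × 10⁻³) = 8.215 mm.
Required leg w = t_e / 0.707 = 11.62 mm → use 12 mm.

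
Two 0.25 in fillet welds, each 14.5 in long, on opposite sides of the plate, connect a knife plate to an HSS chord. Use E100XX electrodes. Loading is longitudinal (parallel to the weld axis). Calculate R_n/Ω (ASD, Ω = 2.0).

R_n/Ω ≈ 154 kip

E100XX → F_EXX = 100 ksi.
Effective throat t_e = 0.707 × 0.25 = 0.1767 in.
Total length L = 29 in; A_we = 0.1767 × 29 = 5.126 in².
F_nw = 0.6 F_EXX = 0.6 × 100 = 60 ksi.
R_n = 60 × 5.126 = 307.5 kip; R_n/Ω = 307.5/2.0 = 153.8 kip.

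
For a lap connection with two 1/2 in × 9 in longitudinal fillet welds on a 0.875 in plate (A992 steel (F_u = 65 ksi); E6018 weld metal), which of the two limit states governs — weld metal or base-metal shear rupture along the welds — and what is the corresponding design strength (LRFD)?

E60XX → F_EXX = 60 ksi.
t_e = 0.707 × 0.5 = 0.3535 in; L = 18 in.
Weld metal: φR_n = 0.75 × 0.6 × 60 × 0.3535 × 18 = 171.8 kip.
Base metal (shear rupture): φR_n = 0.75 × 0.6 × 65 × 0.875 × 18 = 460.7 kip.
Governing: weld metal.

φR_n ≈ 172 kip (weld metal governs)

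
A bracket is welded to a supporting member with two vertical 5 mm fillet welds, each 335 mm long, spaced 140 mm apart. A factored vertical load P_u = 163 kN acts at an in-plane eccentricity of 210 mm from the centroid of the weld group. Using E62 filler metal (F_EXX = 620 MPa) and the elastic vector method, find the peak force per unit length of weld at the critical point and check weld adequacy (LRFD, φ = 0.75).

Total weld length L_w = 670 mm. Treat welds as unit-width lines.
Polar moment about centroid: J = 2[d³/12 + d(b/2)²] = 2[335³/12 + 335×70²] = 9549000 mm³.
Direct shear f_v = P/L_w = 163×10³ / 670 = 243.3 N/mm (vertical).
Torsion M = P·e = 163×10³ × 210 = 34230000 N·mm.
Critical point at (x, y) = (70, 167.5) from centroid. f_tx = M·y/J = 600.4 N/mm; f_ty = M·x/J = 250.9 N/mm.
Resultant f_max = √[f_tx² + (f_v + f_ty)²] = √[600.4² + (243.3 + 250.9)²] = 777.7 N/mm.
Capacity per unit length: φr_n = 0.75 × 0.6 × 620 × (0.707 × 5) = 986.3 N/mm.
777.7 ≤ 986.3 → adequate.

f_max ≈ 778 N/mm; adequate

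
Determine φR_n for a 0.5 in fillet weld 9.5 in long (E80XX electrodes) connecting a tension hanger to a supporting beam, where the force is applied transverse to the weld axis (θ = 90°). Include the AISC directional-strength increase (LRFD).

φR_n ≈ 181 kip

E80XX → F_EXX = 80 ksi.
t_e = 0.707 × 0.5 = 0.3535 in; A_we = 0.3535 × 9.5 = 3.358 in².
Directional factor: 1.0 + 0.5 sin^1.5(90°) = 1.5.
F_nw = 0.6 × 80 × 1.5 = 72 ksi.
φR_n = 0.75 × 72 × 3.358 = 181.3 kip.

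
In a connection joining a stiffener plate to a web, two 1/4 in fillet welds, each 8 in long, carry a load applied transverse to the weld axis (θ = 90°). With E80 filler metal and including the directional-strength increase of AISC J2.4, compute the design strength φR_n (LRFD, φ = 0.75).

E80XX → F_EXX = 80 ksi.
t_e = 0.707 × 0.25 = 0.1767 in; A_we = 0.1767 × 16 = 2.828 in².
Directional factor: 1.0 + 0.5 sin^1.5(90°) = 1.5.
F_nw = 0.6 × 80 × 1.5 = 72 ksi.
φR_n = 0.75 × 72 × 2.828 = 152.7 kips.

φR_n ≈ 153 kips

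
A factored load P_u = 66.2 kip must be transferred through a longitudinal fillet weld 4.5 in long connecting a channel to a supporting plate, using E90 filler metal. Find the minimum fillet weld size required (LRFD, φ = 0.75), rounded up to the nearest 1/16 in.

w = 9/16 in

E90XX → F_EXX = 90 ksi.
Total weld length L = 4.5 in.
Required throat t_e = P_u / (φ × 0.6 F_EXX × L) = 66.2 / (0.75 × 0.6 × 90 × 4.5) = 0.3632 in.
Required leg w = t_e / 0.707 = 0.5138 in → use 9/16 in.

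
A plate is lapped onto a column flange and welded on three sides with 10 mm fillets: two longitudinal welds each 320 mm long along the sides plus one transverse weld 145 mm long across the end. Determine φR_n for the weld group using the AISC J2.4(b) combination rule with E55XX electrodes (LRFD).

E55XX → F_EXX = 550 MPa.
t_e = 0.707 × 10 = 7.07 mm.
R_nwl = 0.6 × 550 × 7.07 × 640 × 10⁻³ = 1493 kN (longitudinal, 2 welds).
R_nwt = 0.6 × 550 × 7.07 × 145 × 10⁻³ = 338.3 kN (transverse, base value).
(i) R_nwl + R_nwt = 1831 kN; (ii) 0.85 R_nwl + 1.5 R_nwt = 1777 kN.
R_n = max = 1831 kN [governs: (i)]; φR_n = 1374 kN.

φR_n ≈ 1370 kN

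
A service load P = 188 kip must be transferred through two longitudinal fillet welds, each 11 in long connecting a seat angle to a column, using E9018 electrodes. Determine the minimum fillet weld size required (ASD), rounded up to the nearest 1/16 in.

w = 1/2 in

E90XX → F_EXX = 90 ksi.
Total weld length L = 22 in.
Required throat t_e = P × Ω / (0.6 F_EXX × L) = 188 × 2.0 / (0.6 × 90 × 22) = 0.3165 in.
Required leg w = t_e / 0.707 = 0.4477 in → use 1/2 in.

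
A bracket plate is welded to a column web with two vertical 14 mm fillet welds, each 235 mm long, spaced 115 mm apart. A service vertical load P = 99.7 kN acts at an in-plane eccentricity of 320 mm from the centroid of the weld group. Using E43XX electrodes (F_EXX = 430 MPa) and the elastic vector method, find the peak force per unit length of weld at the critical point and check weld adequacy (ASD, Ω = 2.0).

f_max ≈ 1230 N/mm; adequate

Total weld length L_w = 470 mm. Treat welds as unit-width lines.
Polar moment about centroid: J = 2[d³/12 + d(b/2)²] = 2[235³/12 + 235×57.5²] = 3717000 mm³.
Direct shear f_v = P/L_w = 99.7×10³ / 470 = 212.1 N/mm (vertical).
Torsion M = P·e = 99.7×10³ × 320 = 31904000 N·mm.
Critical point at (x, y) = (57.5, 117.5) from centroid. f_tx = M·y/J = 1009 N/mm; f_ty = M·x/J = 493.5 N/mm.
Resultant f_max = √[f_tx² + (f_v + f_ty)²] = √[1009² + (212.1 + 493.5)²] = 1231 N/mm.
Capacity per unit length: r_n/Ω = (1/2.0) × 0.6 × 430 × (0.707 × 14) = 1277 N/mm.
1231 ≤ 1277 → adequate.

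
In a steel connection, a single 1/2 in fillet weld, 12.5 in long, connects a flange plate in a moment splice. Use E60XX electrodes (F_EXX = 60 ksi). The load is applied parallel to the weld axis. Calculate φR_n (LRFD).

Effective throat t_e = 0.707 × 0.5 = 0.3535 in.
Total length L = 12.5 in; A_we = 0.3535 × 12.5 = 4.419 in².
F_nw = 0.6 F_EXX = 0.6 × 60 = 36 ksi.
φR_n = 0.75 × 36 × 4.419 = 119.3 kips.

φR_n ≈ 119 kips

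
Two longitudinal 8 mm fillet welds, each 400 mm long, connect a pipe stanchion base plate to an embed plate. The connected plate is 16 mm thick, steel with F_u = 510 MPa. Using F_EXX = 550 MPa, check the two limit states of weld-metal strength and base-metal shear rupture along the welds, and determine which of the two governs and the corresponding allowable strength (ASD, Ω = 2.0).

t_e = 0.707 × 8 = 5.656 mm; L = 800 mm.
Weld metal: R_n/Ω = (1/2.0) × 0.6 × 550 × 5.656 × 800 × 10⁻³ = 746.6 kN.
Base metal (shear rupture): R_n/Ω = (1/2.0) × 0.6 × 510 × 16 × 800 × 10⁻³ = 1958 kN.
Governing: weld metal.

R_n/Ω ≈ 747 kN (weld metal governs)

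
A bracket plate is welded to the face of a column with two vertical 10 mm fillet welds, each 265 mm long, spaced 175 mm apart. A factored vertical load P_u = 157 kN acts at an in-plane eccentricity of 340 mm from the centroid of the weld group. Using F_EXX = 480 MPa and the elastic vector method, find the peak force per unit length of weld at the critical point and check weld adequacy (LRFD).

Total weld length L_w = 530 mm. Treat welds as unit-width lines.
Polar moment about centroid: J = 2[d³/12 + d(b/2)²] = 2[265³/12 + 265×87.5²] = 7159000 mm³.
Direct shear f_v = P/L_w = 157×10³ / 530 = 296.2 N/mm (vertical).
Torsion M = P·e = 157×10³ × 340 = 53380000 N·mm.
Critical point at (x, y) = (87.5, 132.5) from centroid. f_tx = M·y/J = 987.9 N/mm; f_ty = M·x/J = 652.4 N/mm.
Resultant f_max = √[f_tx² + (f_v + f_ty)²] = √[987.9² + (296.2 + 652.4)²] = 1370 N/mm.
Capacity per unit length: φr_n = 0.75 × 0.6 × 480 × (0.707 × 10) = 1527 N/mm.
1370 ≤ 1527 → adequate.

f_max ≈ 1370 N/mm; adequate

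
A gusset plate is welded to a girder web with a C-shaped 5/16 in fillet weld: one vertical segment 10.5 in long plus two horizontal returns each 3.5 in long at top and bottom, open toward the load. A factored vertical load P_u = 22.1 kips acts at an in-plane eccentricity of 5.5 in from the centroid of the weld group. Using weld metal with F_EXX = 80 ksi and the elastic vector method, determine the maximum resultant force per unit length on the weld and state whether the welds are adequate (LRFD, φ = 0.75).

f_max ≈ 3.14 kip/in; adequate

Total weld length L_w = 17.5 in. Treat welds as unit-width lines.
Centroid: x̄ = 2×3.5×1.75 / 17.5 = 0.7 in from the vertical weld.
Polar moment about centroid: J = I_x + I_y = [10.5³/12 + 2×3.5×5.25²] + [10.5×0.7² + 2(3.5³/12 + 3.5×1.05²)] = 309.4 in³.
Direct shear f_v = P/L_w = 22.1 / 17.5 = 1.263 kip/in (vertical).
Torsion M = P·e = 22.1 × 5.5 = 121.55 kip·in.
Critical point at (x, y) = (2.8, 5.25) from centroid. f_tx = M·y/J = 2.062 kip/in; f_ty = M·x/J = 1.1 kip/in.
Resultant f_max = √[f_tx² + (f_v + f_ty)²] = √[2.062² + (1.263 + 1.1)²] = 3.136 kip/in.
Capacity per unit length: φr_n = 0.75 × 0.6 × 80 × (0.707 × 0.3125) = 7.954 kip/in.
3.136 ≤ 7.954 → adequate.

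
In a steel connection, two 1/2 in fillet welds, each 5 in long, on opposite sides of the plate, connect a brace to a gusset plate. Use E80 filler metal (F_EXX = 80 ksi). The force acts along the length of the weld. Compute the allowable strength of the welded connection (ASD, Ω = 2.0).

R_n/Ω ≈ 84.8 kips

Effective throat t_e = 0.707 × 0.5 = 0.3535 in.
Total length L = 10 in; A_we = 0.3535 × 10 = 3.535 in².
F_nw = 0.6 F_EXX = 0.6 × 80 = 48 ksi.
R_n = 48 × 3.535 = 169.7 kips; R_n/Ω = 169.7/2.0 = 84.84 kips.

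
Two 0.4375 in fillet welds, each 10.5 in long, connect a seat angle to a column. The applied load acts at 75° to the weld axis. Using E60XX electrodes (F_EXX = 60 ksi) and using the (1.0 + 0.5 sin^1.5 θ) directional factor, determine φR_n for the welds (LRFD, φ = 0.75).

t_e = 0.707 × 0.4375 = 0.3093 in; A_we = 0.3093 × 21 = 6.496 in².
Directional factor: 1.0 + 0.5 sin^1.5(75°) = 1.475.
F_nw = 0.6 × 60 × 1.475 = 53.09 ksi.
φR_n = 0.75 × 53.09 × 6.496 = 258.6 kip.

φR_n ≈ 259 kip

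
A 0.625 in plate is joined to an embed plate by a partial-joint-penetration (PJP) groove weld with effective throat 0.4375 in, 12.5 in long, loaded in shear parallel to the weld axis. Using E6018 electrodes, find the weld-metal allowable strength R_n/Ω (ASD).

E60XX → F_EXX = 60 ksi.
Effective throat (given) t_e = 0.4375 in.
A_we = 0.4375 × 12.5 = 5.469 in².
F_nw = 0.6 F_EXX = 36 ksi.
R_n/Ω = (36 × 5.469) / 2.0 = 98.44 kips.

R_n/Ω ≈ 98.4 kips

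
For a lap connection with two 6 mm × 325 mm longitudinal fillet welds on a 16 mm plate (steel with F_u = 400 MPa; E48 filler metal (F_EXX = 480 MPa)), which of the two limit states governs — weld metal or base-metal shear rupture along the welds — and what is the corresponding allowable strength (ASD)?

R_n/Ω ≈ 397 kN (weld metal governs)

t_e = 0.707 × 6 = 4.242 mm; L = 650 mm.
Weld metal: R_n/Ω = (1/2.0) × 0.6 × 480 × 4.242 × 650 × 10⁻³ = 397.1 kN.
Base metal (shear rupture): R_n/Ω = (1/2.0) × 0.6 × 400 × 16 × 650 × 10⁻³ = 1248 kN.
Governing: weld metal.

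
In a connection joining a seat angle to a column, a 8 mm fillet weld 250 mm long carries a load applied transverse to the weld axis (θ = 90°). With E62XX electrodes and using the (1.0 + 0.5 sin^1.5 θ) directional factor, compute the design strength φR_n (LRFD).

φR_n ≈ 592 kN

E62XX → F_EXX = 620 MPa.
t_e = 0.707 × 8 = 5.656 mm; A_we = 5.656 × 250 = 1414 mm².
Directional factor: 1.0 + 0.5 sin^1.5(90°) = 1.5.
F_nw = 0.6 × 620 × 1.5 = 558 MPa.
φR_n = 0.75 × 558 × 1414 × 10⁻³ = 591.8 kN.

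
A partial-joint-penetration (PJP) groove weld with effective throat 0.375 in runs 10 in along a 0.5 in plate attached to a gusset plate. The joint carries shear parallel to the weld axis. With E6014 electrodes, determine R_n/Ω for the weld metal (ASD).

R_n/Ω ≈ 67.5 kip

E60XX → F_EXX = 60 ksi.
Effective throat (given) t_e = 0.375 in.
A_we = 0.375 × 10 = 3.75 in².
F_nw = 0.6 F_EXX = 36 ksi.
R_n/Ω = (36 × 3.75) / 2.0 = 67.5 kip.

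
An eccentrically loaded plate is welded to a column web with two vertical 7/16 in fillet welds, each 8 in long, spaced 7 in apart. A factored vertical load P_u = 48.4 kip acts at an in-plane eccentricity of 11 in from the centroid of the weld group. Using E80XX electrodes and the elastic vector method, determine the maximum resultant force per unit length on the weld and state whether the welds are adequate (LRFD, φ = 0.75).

f_max ≈ 12.3 kip/in; NOT adequate

E80XX → F_EXX = 80 ksi.
Total weld length L_w = 16 in. Treat welds as unit-width lines.
Polar moment about centroid: J = 2[d³/12 + d(b/2)²] = 2[8³/12 + 8×3.5²] = 281.3 in³.
Direct shear f_v = P/L_w = 48.4 / 16 = 3.025 kip/in (vertical).
Torsion M = P·e = 48.4 × 11 = 532.4 kip·in.
Critical point at (x, y) = (3.5, 4) from centroid. f_tx = M·y/J = 7.57 kip/in; f_ty = M·x/J = 6.623 kip/in.
Resultant f_max = √[f_tx² + (f_v + f_ty)²] = √[7.57² + (3.025 + 6.623)²] = 12.26 kip/in.
Capacity per unit length: φr_n = 0.75 × 0.6 × 80 × (0.707 × 0.4375) = 11.14 kip/in.
12.26 > 11.14 → NOT adequate.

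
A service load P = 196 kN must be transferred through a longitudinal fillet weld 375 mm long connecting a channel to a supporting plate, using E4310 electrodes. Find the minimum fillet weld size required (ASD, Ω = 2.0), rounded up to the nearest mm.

w = 6 mm

E43XX → F_EXX = 430 MPa.
Total weld length L = 375 mm.
Required throat t_e = P × Ω / (0.6 F_EXX × L) = 196 × 2.0 / (0.6 × 430 × 375 × 10⁻³) = 4.052 mm.
Required leg w = t_e / 0.707 = 5.731 mm → use 6 mm.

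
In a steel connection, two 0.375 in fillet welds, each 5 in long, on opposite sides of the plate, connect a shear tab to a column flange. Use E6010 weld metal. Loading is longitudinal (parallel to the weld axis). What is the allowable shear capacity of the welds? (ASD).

R_n/Ω ≈ 47.7 kips

E60XX → F_EXX = 60 ksi.
Effective throat t_e = 0.707 × 0.375 = 0.2651 in.
Total length L = 10 in; A_we = 0.2651 × 10 = 2.651 in².
F_nw = 0.6 F_EXX = 0.6 × 60 = 36 ksi.
R_n = 36 × 2.651 = 95.45 kips; R_n/Ω = 95.45/2.0 = 47.72 kips.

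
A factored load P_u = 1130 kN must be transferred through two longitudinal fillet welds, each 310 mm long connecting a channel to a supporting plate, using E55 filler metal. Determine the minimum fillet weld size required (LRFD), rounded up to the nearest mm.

E55XX → F_EXX = 550 MPa.
Total weld length L = 620 mm.
Required throat t_e = P_u / (φ × 0.6 F_EXX × L) = 1130 / (0.75 × 0.6 × 550 × 620 × 10⁻³) = 7.364 mm.
Required leg w = t_e / 0.707 = 10.42 mm → use 11 mm.

w = 11 mm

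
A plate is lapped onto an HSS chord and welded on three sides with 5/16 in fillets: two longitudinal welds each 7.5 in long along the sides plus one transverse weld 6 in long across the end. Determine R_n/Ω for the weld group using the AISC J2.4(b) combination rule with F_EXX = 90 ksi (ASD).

R_n/Ω ≈ 130 kips

t_e = 0.707 × 0.3125 = 0.2209 in.
R_nwl = 0.6 × 90 × 0.2209 × 15 = 179 kips (longitudinal, 2 welds).
R_nwt = 0.6 × 90 × 0.2209 × 6 = 71.58 kips (transverse, base value).
(i) R_nwl + R_nwt = 250.5 kips; (ii) 0.85 R_nwl + 1.5 R_nwt = 259.5 kips.
R_n = max = 259.5 kips [governs: (ii)]; R_n/Ω = 129.7 kips.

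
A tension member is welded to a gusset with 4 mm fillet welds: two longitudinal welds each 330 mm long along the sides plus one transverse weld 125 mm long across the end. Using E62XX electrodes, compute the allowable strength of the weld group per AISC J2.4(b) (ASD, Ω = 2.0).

R_n/Ω ≈ 413 kN

E62XX → F_EXX = 620 MPa.
t_e = 0.707 × 4 = 2.828 mm.
R_nwl = 0.6 × 620 × 2.828 × 660 × 10⁻³ = 694.3 kN (longitudinal, 2 welds).
R_nwt = 0.6 × 620 × 2.828 × 125 × 10⁻³ = 131.5 kN (transverse, base value).
(i) R_nwl + R_nwt = 825.8 kN; (ii) 0.85 R_nwl + 1.5 R_nwt = 787.4 kN.
R_n = max = 825.8 kN [governs: (i)]; R_n/Ω = 412.9 kN.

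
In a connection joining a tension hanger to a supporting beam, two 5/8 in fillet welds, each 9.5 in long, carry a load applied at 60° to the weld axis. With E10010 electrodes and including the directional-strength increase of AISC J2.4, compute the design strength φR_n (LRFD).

φR_n ≈ 530 kips

E100XX → F_EXX = 100 ksi.
t_e = 0.707 × 0.625 = 0.4419 in; A_we = 0.4419 × 19 = 8.396 in².
Directional factor: 1.0 + 0.5 sin^1.5(60°) = 1.403.
F_nw = 0.6 × 100 × 1.403 = 84.18 ksi.
φR_n = 0.75 × 84.18 × 8.396 = 530 kips.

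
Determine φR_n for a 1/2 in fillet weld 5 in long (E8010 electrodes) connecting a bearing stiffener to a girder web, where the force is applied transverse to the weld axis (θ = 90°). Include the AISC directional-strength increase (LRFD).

E80XX → F_EXX = 80 ksi.
t_e = 0.707 × 0.5 = 0.3535 in; A_we = 0.3535 × 5 = 1.767 in².
Directional factor: 1.0 + 0.5 sin^1.5(90°) = 1.5.
F_nw = 0.6 × 80 × 1.5 = 72 ksi.
φR_n = 0.75 × 72 × 1.767 = 95.44 kips.

φR_n ≈ 95.4 kips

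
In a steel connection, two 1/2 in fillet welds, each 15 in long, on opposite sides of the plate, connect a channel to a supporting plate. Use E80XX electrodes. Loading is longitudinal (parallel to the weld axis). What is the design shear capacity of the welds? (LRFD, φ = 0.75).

φR_n ≈ 382 kips

E80XX → F_EXX = 80 ksi.
Effective throat t_e = 0.707 × 0.5 = 0.3535 in.
Total length L = 30 in; A_we = 0.3535 × 30 = 10.6 in².
F_nw = 0.6 F_EXX = 0.6 × 80 = 48 ksi.
φR_n = 0.75 × 48 × 10.6 = 381.8 kips.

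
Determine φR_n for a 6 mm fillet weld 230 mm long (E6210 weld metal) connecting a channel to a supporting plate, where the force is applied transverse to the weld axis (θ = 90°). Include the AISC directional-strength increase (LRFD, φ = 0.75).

φR_n ≈ 408 kN

E62XX → F_EXX = 620 MPa.
t_e = 0.707 × 6 = 4.242 mm; A_we = 4.242 × 230 = 975.7 mm².
Directional factor: 1.0 + 0.5 sin^1.5(90°) = 1.5.
F_nw = 0.6 × 620 × 1.5 = 558 MPa.
φR_n = 0.75 × 558 × 975.7 × 10⁻³ = 408.3 kN.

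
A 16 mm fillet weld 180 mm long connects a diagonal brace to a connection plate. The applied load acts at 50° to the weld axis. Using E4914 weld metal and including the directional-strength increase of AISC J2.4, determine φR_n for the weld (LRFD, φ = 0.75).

φR_n ≈ 599 kN

E49XX → F_EXX = 490 MPa.
t_e = 0.707 × 16 = 11.31 mm; A_we = 11.31 × 180 = 2036 mm².
Directional factor: 1.0 + 0.5 sin^1.5(50°) = 1.335.
F_nw = 0.6 × 490 × 1.335 = 392.6 MPa.
φR_n = 0.75 × 392.6 × 2036 × 10⁻³ = 599.5 kN.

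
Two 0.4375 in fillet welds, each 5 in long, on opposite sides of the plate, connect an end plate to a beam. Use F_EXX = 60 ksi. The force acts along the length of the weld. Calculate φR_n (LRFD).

Effective throat t_e = 0.707 × 0.4375 = 0.3093 in.
Total length L = 10 in; A_we = 0.3093 × 10 = 3.093 in².
F_nw = 0.6 F_EXX = 0.6 × 60 = 36 ksi.
φR_n = 0.75 × 36 × 3.093 = 83.51 kip.

φR_n ≈ 83.5 kip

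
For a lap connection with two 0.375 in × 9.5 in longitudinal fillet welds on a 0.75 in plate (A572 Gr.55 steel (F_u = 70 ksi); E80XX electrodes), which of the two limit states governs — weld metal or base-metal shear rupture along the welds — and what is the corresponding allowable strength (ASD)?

R_n/Ω ≈ 121 kip (weld metal governs)

E80XX → F_EXX = 80 ksi.
t_e = 0.707 × 0.375 = 0.2651 in; L = 19 in.
Weld metal: R_n/Ω = (1/2.0) × 0.6 × 80 × 0.2651 × 19 = 120.9 kip.
Base metal (shear rupture): R_n/Ω = (1/2.0) × 0.6 × 70 × 0.75 × 19 = 299.2 kip.
Governing: weld metal.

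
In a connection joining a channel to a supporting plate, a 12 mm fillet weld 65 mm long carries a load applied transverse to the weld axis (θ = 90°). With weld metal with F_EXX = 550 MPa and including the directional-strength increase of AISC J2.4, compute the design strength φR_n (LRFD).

φR_n ≈ 205 kN

t_e = 0.707 × 12 = 8.484 mm; A_we = 8.484 × 65 = 551.5 mm².
Directional factor: 1.0 + 0.5 sin^1.5(90°) = 1.5.
F_nw = 0.6 × 550 × 1.5 = 495 MPa.
φR_n = 0.75 × 495 × 551.5 × 10⁻³ = 204.7 kN.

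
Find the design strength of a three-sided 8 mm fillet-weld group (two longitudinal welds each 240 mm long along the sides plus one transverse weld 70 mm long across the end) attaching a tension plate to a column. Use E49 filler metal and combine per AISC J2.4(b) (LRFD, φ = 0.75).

φR_n ≈ 686 kN

E49XX → F_EXX = 490 MPa.
t_e = 0.707 × 8 = 5.656 mm.
R_nwl = 0.6 × 490 × 5.656 × 480 × 10⁻³ = 798.2 kN (longitudinal, 2 welds).
R_nwt = 0.6 × 490 × 5.656 × 70 × 10⁻³ = 116.4 kN (transverse, base value).
(i) R_nwl + R_nwt = 914.6 kN; (ii) 0.85 R_nwl + 1.5 R_nwt = 853 kN.
R_n = max = 914.6 kN [governs: (i)]; φR_n = 685.9 kN.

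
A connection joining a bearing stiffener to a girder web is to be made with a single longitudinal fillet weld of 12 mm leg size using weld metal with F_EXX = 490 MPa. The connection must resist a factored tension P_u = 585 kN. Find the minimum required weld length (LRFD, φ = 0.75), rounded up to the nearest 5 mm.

Throat t_e = 0.707 × 12 = 8.484 mm.
φr_n = 0.75 × 0.6 × 490 × 8.484 × 10⁻³ = 1.871 kN/mm.
L_req = P_u / φr_n = 585 / 1.871 = 312.7 mm total.
Round up → use L = 315 mm.

L = 315 mm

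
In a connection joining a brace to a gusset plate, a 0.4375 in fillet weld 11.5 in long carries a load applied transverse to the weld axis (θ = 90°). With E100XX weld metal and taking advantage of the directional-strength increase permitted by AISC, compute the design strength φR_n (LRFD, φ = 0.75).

E100XX → F_EXX = 100 ksi.
t_e = 0.707 × 0.4375 = 0.3093 in; A_we = 0.3093 × 11.5 = 3.557 in².
Directional factor: 1.0 + 0.5 sin^1.5(90°) = 1.5.
F_nw = 0.6 × 100 × 1.5 = 90 ksi.
φR_n = 0.75 × 90 × 3.557 = 240.1 kip.

φR_n ≈ 240 kip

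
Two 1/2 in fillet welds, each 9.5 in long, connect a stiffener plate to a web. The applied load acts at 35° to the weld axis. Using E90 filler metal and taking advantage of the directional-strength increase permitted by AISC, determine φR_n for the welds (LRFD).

E90XX → F_EXX = 90 ksi.
t_e = 0.707 × 0.5 = 0.3535 in; A_we = 0.3535 × 19 = 6.716 in².
Directional factor: 1.0 + 0.5 sin^1.5(35°) = 1.217.
F_nw = 0.6 × 90 × 1.217 = 65.73 ksi.
φR_n = 0.75 × 65.73 × 6.716 = 331.1 kip.

φR_n ≈ 331 kip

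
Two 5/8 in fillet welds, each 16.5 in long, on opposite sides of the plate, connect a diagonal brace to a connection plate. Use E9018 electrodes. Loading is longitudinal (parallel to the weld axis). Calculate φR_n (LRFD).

E90XX → F_EXX = 90 ksi.
Effective throat t_e = 0.707 × 0.625 = 0.4419 in.
Total length L = 33 in; A_we = 0.4419 × 33 = 14.58 in².
F_nw = 0.6 F_EXX = 0.6 × 90 = 54 ksi.
φR_n = 0.75 × 54 × 14.58 = 590.6 kips.

φR_n ≈ 591 kips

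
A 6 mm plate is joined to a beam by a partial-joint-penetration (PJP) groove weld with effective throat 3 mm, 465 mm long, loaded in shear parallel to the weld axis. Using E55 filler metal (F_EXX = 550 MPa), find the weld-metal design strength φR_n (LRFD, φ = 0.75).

Effective throat (given) t_e = 3 mm.
A_we = 3 × 465 = 1395 mm².
F_nw = 0.6 F_EXX = 330 MPa.
φR_n = 0.75 × 330 × 1395 × 10⁻³ = 345.3 kN.

φR_n ≈ 345 kN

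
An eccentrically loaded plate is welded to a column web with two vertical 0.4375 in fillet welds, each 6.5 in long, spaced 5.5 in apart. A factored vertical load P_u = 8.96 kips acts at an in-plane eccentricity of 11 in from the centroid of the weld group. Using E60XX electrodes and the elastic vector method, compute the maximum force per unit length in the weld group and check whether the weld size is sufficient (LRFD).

f_max ≈ 3.4 kip/in; adequate

E60XX → F_EXX = 60 ksi.
Total weld length L_w = 13 in. Treat welds as unit-width lines.
Polar moment about centroid: J = 2[d³/12 + d(b/2)²] = 2[6.5³/12 + 6.5×2.75²] = 144.1 in³.
Direct shear f_v = P/L_w = 8.96 / 13 = 0.6892 kip/in (vertical).
Torsion M = P·e = 8.96 × 11 = 98.56 kip·in.
Critical point at (x, y) = (2.75, 3.25) from centroid. f_tx = M·y/J = 2.223 kip/in; f_ty = M·x/J = 1.881 kip/in.
Resultant f_max = √[f_tx² + (f_v + f_ty)²] = √[2.223² + (0.6892 + 1.881)²] = 3.398 kip/in.
Capacity per unit length: φr_n = 0.75 × 0.6 × 60 × (0.707 × 0.4375) = 8.351 kip/in.
3.398 ≤ 8.351 → adequate.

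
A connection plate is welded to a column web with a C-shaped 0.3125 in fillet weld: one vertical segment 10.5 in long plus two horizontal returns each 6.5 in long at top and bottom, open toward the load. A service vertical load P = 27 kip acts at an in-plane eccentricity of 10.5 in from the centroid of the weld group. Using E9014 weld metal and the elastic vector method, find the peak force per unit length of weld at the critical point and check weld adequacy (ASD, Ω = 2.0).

E90XX → F_EXX = 90 ksi.
Total weld length L_w = 23.5 in. Treat welds as unit-width lines.
Centroid: x̄ = 2×6.5×3.25 / 23.5 = 1.798 in from the vertical weld.
Polar moment about centroid: J = I_x + I_y = [10.5³/12 + 2×6.5×5.25²] + [10.5×1.798² + 2(6.5³/12 + 6.5×1.452²)] = 561.9 in³.
Direct shear f_v = P/L_w = 27 / 23.5 = 1.149 kip/in (vertical).
Torsion M = P·e = 27 × 10.5 = 283.5 kip·in.
Critical point at (x, y) = (4.702, 5.25) from centroid. f_tx = M·y/J = 2.649 kip/in; f_ty = M·x/J = 2.372 kip/in.
Resultant f_max = √[f_tx² + (f_v + f_ty)²] = √[2.649² + (1.149 + 2.372)²] = 4.406 kip/in.
Capacity per unit length: r_n/Ω = (1/2.0) × 0.6 × 90 × (0.707 × 0.3125) = 5.965 kip/in.
4.406 ≤ 5.965 → adequate.

f_max ≈ 4.41 kip/in; adequate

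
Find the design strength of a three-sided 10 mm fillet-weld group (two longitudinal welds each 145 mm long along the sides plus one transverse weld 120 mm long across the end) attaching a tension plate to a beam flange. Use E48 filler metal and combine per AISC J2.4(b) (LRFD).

E48XX → F_EXX = 480 MPa.
t_e = 0.707 × 10 = 7.07 mm.
R_nwl = 0.6 × 480 × 7.07 × 290 × 10⁻³ = 590.5 kN (longitudinal, 2 welds).
R_nwt = 0.6 × 480 × 7.07 × 120 × 10⁻³ = 244.3 kN (transverse, base value).
(i) R_nwl + R_nwt = 834.8 kN; (ii) 0.85 R_nwl + 1.5 R_nwt = 868.4 kN.
R_n = max = 868.4 kN [governs: (ii)]; φR_n = 651.3 kN.

φR_n ≈ 651 kN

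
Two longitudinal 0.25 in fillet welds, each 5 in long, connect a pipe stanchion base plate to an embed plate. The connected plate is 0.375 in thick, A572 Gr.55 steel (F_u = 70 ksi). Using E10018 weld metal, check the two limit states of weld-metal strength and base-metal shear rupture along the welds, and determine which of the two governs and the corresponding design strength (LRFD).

E100XX → F_EXX = 100 ksi.
t_e = 0.707 × 0.25 = 0.1767 in; L = 10 in.
Weld metal: φR_n = 0.75 × 0.6 × 100 × 0.1767 × 10 = 79.54 kips.
Base metal (shear rupture): φR_n = 0.75 × 0.6 × 70 × 0.375 × 10 = 118.1 kips.
Governing: weld metal.

φR_n ≈ 79.5 kips (weld metal governs)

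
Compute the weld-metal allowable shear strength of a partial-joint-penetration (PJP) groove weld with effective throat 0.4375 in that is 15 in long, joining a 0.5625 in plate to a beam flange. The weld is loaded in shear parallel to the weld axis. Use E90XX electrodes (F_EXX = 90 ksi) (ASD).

R_n/Ω ≈ 177 kips

Effective throat (given) t_e = 0.4375 in.
A_we = 0.4375 × 15 = 6.562 in².
F_nw = 0.6 F_EXX = 54 ksi.
R_n/Ω = (54 × 6.562) / 2.0 = 177.2 kips.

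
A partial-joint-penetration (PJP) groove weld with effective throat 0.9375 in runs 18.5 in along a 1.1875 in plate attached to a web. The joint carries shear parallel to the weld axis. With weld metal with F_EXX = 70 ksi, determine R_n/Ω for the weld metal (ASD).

R_n/Ω ≈ 364 kip

Effective throat (given) t_e = 0.9375 in.
A_we = 0.9375 × 18.5 = 17.34 in².
F_nw = 0.6 F_EXX = 42 ksi.
R_n/Ω = (42 × 17.34) / 2.0 = 364.2 kip.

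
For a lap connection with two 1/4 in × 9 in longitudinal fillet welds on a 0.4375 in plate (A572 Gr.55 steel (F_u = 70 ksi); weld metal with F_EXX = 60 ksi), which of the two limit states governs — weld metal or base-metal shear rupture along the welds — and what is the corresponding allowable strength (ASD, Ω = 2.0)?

R_n/Ω ≈ 57.3 kip (weld metal governs)

t_e = 0.707 × 0.25 = 0.1767 in; L = 18 in.
Weld metal: R_n/Ω = (1/2.0) × 0.6 × 60 × 0.1767 × 18 = 57.27 kip.
Base metal (shear rupture): R_n/Ω = (1/2.0) × 0.6 × 70 × 0.4375 × 18 = 165.4 kip.
Governing: weld metal.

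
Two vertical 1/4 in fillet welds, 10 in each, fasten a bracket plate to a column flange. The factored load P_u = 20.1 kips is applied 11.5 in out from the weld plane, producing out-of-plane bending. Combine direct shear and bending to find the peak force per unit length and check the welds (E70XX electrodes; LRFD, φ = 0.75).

f_max ≈ 7.01 kip/in; NOT adequate

E70XX → F_EXX = 70 ksi.
L_w = 2 × 10 = 20 in; section modulus (unit throat) S = 2 × L²/6 = 33.33 in².
Direct shear f_v = P/L_w = 20.1/20 = 1.005 kip/in.
Moment M = P × e = 20.1 × 11.5 = 231.15 kip·in; bending f_b = M/S = 6.934 kip/in.
f_max = √(f_v² + f_b²) = √(1.005² + 6.934²) = 7.007 kip/in.
φr_n = 0.75 × 0.6 × 70 × (0.707 × 0.25) = 5.568 kip/in → NOT adequate.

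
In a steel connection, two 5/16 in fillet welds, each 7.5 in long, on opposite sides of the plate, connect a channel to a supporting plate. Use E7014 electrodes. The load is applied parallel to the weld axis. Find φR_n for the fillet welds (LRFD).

φR_n ≈ 104 kip

E70XX → F_EXX = 70 ksi.
Effective throat t_e = 0.707 × 0.3125 = 0.2209 in.
Total length L = 15 in; A_we = 0.2209 × 15 = 3.314 in².
F_nw = 0.6 F_EXX = 0.6 × 70 = 42 ksi.
φR_n = 0.75 × 42 × 3.314 = 104.4 kip.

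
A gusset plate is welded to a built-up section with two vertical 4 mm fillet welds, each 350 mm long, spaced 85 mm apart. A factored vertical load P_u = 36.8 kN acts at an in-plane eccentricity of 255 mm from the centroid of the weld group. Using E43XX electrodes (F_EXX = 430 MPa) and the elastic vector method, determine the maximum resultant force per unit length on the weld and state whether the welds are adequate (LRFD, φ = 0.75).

f_max ≈ 219 N/mm; adequate

Total weld length L_w = 700 mm. Treat welds as unit-width lines.
Polar moment about centroid: J = 2[d³/12 + d(b/2)²] = 2[350³/12 + 350×42.5²] = 8410000 mm³.
Direct shear f_v = P/L_w = 36.8×10³ / 700 = 52.57 N/mm (vertical).
Torsion M = P·e = 36.8×10³ × 255 = 9384000 N·mm.
Critical point at (x, y) = (42.5, 175) from centroid. f_tx = M·y/J = 195.3 N/mm; f_ty = M·x/J = 47.42 N/mm.
Resultant f_max = √[f_tx² + (f_v + f_ty)²] = √[195.3² + (52.57 + 47.42)²] = 219.4 N/mm.
Capacity per unit length: φr_n = 0.75 × 0.6 × 430 × (0.707 × 4) = 547.2 N/mm.
219.4 ≤ 547.2 → adequate.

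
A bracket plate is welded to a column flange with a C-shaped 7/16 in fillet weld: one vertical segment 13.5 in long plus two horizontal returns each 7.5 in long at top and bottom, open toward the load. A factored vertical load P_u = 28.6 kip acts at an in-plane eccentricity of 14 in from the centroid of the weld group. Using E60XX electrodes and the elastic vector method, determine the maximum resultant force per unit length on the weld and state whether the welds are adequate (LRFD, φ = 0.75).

E60XX → F_EXX = 60 ksi.
Total weld length L_w = 28.5 in. Treat welds as unit-width lines.
Centroid: x̄ = 2×7.5×3.75 / 28.5 = 1.974 in from the vertical weld.
Polar moment about centroid: J = I_x + I_y = [13.5³/12 + 2×7.5×6.75²] + [13.5×1.974² + 2(7.5³/12 + 7.5×1.776²)] = 1059 in³.
Direct shear f_v = P/L_w = 28.6 / 28.5 = 1.004 kip/in (vertical).
Torsion M = P·e = 28.6 × 14 = 400.4 kip·in.
Critical point at (x, y) = (5.526, 6.75) from centroid. f_tx = M·y/J = 2.553 kip/in; f_ty = M·x/J = 2.09 kip/in.
Resultant f_max = √[f_tx² + (f_v + f_ty)²] = √[2.553² + (1.004 + 2.09)²] = 4.011 kip/in.
Capacity per unit length: φr_n = 0.75 × 0.6 × 60 × (0.707 × 0.4375) = 8.351 kip/in.
4.011 ≤ 8.351 → adequate.

f_max ≈ 4.01 kip/in; adequate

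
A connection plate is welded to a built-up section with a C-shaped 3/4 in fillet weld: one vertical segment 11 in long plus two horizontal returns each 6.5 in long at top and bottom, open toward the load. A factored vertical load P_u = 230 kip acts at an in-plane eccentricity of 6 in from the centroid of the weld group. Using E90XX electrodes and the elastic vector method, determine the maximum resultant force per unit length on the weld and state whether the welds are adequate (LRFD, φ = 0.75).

E90XX → F_EXX = 90 ksi.
Total weld length L_w = 24 in. Treat welds as unit-width lines.
Centroid: x̄ = 2×6.5×3.25 / 24 = 1.76 in from the vertical weld.
Polar moment about centroid: J = I_x + I_y = [11³/12 + 2×6.5×5.5²] + [11×1.76² + 2(6.5³/12 + 6.5×1.49²)] = 612.9 in³.
Direct shear f_v = P/L_w = 230 / 24 = 9.583 kip/in (vertical).
Torsion M = P·e = 230 × 6 = 1380 kip·in.
Critical point at (x, y) = (4.74, 5.5) from centroid. f_tx = M·y/J = 12.38 kip/in; f_ty = M·x/J = 10.67 kip/in.
Resultant f_max = √[f_tx² + (f_v + f_ty)²] = √[12.38² + (9.583 + 10.67)²] = 23.74 kip/in.
Capacity per unit length: φr_n = 0.75 × 0.6 × 90 × (0.707 × 0.75) = 21.48 kip/in.
23.74 > 21.48 → NOT adequate.

f_max ≈ 23.7 kip/in; NOT adequate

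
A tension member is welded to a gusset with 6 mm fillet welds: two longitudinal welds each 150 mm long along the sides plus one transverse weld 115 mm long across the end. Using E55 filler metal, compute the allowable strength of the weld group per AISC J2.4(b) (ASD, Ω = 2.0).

E55XX → F_EXX = 550 MPa.
t_e = 0.707 × 6 = 4.242 mm.
R_nwl = 0.6 × 550 × 4.242 × 300 × 10⁻³ = 420 kN (longitudinal, 2 welds).
R_nwt = 0.6 × 550 × 4.242 × 115 × 10⁻³ = 161 kN (transverse, base value).
(i) R_nwl + R_nwt = 580.9 kN; (ii) 0.85 R_nwl + 1.5 R_nwt = 598.4 kN.
R_n = max = 598.4 kN [governs: (ii)]; R_n/Ω = 299.2 kN.

R_n/Ω ≈ 299 kN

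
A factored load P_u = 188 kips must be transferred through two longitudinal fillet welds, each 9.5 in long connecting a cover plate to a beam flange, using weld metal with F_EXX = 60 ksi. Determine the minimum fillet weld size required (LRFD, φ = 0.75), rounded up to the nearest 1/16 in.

Total weld length L = 19 in.
Required throat t_e = P_u / (φ × 0.6 F_EXX × L) = 188 / (0.75 × 0.6 × 60 × 19) = 0.3665 in.
Required leg w = t_e / 0.707 = 0.5183 in → use 9/16 in.

w = 9/16 in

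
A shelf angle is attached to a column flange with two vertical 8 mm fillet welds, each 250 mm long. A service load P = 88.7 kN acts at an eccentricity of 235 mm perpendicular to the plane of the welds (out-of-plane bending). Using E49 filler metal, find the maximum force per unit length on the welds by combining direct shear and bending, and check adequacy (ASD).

f_max ≈ 1020 N/mm; NOT adequate

E49XX → F_EXX = 490 MPa.
L_w = 2 × 250 = 500 mm; section modulus (unit throat) S = 2 × L²/6 = 20830 mm².
Direct shear f_v = P/L_w = 88.7×10³/500 = 177.4 N/mm.
Moment M = P × e = 88.7×10³ × 235 = 20844000 N·mm; bending f_b = M/S = 1001 N/mm.
f_max = √(f_v² + f_b²) = √(177.4² + 1001²) = 1016 N/mm.
r_n/Ω = (1/2.0) × 0.6 × 490 × (0.707 × 8) = 831.4 N/mm → NOT adequate.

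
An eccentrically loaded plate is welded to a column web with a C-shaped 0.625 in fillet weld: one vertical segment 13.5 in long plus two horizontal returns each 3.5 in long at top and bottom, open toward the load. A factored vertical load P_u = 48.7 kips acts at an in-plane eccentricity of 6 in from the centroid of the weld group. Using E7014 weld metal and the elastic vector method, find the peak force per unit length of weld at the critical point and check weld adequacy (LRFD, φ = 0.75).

E70XX → F_EXX = 70 ksi.
Total weld length L_w = 20.5 in. Treat welds as unit-width lines.
Centroid: x̄ = 2×3.5×1.75 / 20.5 = 0.5976 in from the vertical weld.
Polar moment about centroid: J = I_x + I_y = [13.5³/12 + 2×3.5×6.75²] + [13.5×0.5976² + 2(3.5³/12 + 3.5×1.152²)] = 545.2 in³.
Direct shear f_v = P/L_w = 48.7 / 20.5 = 2.376 kip/in (vertical).
Torsion M = P·e = 48.7 × 6 = 292.2 kip·in.
Critical point at (x, y) = (2.902, 6.75) from centroid. f_tx = M·y/J = 3.617 kip/in; f_ty = M·x/J = 1.555 kip/in.
Resultant f_max = √[f_tx² + (f_v + f_ty)²] = √[3.617² + (2.376 + 1.555)²] = 5.342 kip/in.
Capacity per unit length: φr_n = 0.75 × 0.6 × 70 × (0.707 × 0.625) = 13.92 kip/in.
5.342 ≤ 13.92 → adequate.

f_max ≈ 5.34 kip/in; adequate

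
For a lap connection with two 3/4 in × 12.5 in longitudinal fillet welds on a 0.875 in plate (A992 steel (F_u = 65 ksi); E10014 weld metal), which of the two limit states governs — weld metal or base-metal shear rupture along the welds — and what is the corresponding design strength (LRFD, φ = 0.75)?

E100XX → F_EXX = 100 ksi.
t_e = 0.707 × 0.75 = 0.5302 in; L = 25 in.
Weld metal: φR_n = 0.75 × 0.6 × 100 × 0.5302 × 25 = 596.5 kip.
Base metal (shear rupture): φR_n = 0.75 × 0.6 × 65 × 0.875 × 25 = 639.8 kip.
Governing: weld metal.

φR_n ≈ 597 kip (weld metal governs)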